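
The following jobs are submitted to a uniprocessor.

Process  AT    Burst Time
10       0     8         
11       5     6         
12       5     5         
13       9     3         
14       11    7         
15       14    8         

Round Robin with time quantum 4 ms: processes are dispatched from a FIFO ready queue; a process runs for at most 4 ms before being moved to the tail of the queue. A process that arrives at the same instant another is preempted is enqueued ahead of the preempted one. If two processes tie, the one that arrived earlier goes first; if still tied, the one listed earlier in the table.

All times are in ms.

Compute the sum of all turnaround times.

108

Timeline: | 10 0-8 | 11 8-12 | 12 12-16 | 13 16-19 | 14 19-23 | 11 23-25 | 15 25-29 | 12 29-30 | 14 30-33 | 15 33-37 |
Completion: 10=8  11=25  12=30  13=19  14=33  15=37
Turnaround (C−A): 10=8  11=20  12=25  13=10  14=22  15=23
Turnaround = completion − arrival: 10=8, 11=20, 12=25, 13=10, 14=22, 15=23
Total turnaround = 8 + 20 + 25 + 10 + 22 + 23 = 108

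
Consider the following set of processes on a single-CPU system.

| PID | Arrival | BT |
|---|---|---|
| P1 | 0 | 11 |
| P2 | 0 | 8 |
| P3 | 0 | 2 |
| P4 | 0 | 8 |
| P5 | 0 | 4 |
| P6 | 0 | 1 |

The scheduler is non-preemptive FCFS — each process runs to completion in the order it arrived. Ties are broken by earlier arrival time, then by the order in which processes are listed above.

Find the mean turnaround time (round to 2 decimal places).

Timeline: | P1 0-11 | P2 11-19 | P3 19-21 | P4 21-29 | P5 29-33 | P6 33-34 |
Completion: P1=11  P2=19  P3=21  P4=29  P5=33  P6=34
Turnaround (C−A): P1=11  P2=19  P3=21  P4=29  P5=33  P6=34
Turnaround times: P1=11, P2=19, P3=21, P4=29, P5=33, P6=34
Average turnaround = (11+19+21+29+33+34) / 6 = 147/6 = 24.50

24.50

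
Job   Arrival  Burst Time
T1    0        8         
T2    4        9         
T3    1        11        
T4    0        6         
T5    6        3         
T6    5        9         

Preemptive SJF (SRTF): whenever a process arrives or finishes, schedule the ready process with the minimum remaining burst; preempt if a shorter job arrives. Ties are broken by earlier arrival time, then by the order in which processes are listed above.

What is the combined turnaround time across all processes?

123

Schedule: | T4 0-6 | T5 6-9 | T1 9-17 | T2 17-26 | T6 26-35 | T3 35-46 |
Completion: T1=17  T2=26  T3=46  T4=6  T5=9  T6=35
Turnaround (C−A): T1=17  T2=22  T3=45  T4=6  T5=3  T6=30
Turnaround = completion − arrival: T1=17, T2=22, T3=45, T4=6, T5=3, T6=30
Total turnaround = 17 + 22 + 45 + 6 + 3 + 30 = 123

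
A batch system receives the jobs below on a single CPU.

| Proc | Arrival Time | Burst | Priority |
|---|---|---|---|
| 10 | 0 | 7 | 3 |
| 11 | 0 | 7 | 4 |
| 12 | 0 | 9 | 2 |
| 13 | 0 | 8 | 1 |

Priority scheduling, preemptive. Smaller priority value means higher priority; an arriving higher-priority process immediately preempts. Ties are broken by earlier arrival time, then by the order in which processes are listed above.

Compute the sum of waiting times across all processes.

Timeline: | 13 0-8 | 12 8-17 | 10 17-24 | 11 24-31 |
Completion: 10=24  11=31  12=17  13=8
Turnaround (C−A): 10=24  11=31  12=17  13=8
Waiting = turnaround − burst: 10=17, 11=24, 12=8, 13=0
Total waiting = 17 + 24 + 8 + 0 = 49

49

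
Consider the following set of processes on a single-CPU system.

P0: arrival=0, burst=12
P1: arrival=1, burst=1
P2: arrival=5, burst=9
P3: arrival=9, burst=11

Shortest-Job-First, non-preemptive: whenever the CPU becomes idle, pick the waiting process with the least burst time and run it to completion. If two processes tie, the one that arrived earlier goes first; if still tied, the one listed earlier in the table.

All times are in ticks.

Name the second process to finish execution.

Timeline: | P0 0-12 | P1 12-13 | P2 13-22 | P3 22-33 |
Completion: P0=12  P1=13  P2=22  P3=33
Turnaround (C−A): P0=12  P1=12  P2=17  P3=24
Finish order: P0 → P1 → P2 → P3

P1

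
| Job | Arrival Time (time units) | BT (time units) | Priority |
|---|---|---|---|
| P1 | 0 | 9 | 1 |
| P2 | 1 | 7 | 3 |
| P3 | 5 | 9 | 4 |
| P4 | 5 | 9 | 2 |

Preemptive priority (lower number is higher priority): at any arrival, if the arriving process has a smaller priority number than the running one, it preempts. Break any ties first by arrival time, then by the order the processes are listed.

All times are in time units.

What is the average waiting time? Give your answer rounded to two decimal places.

10.25

Timeline: | P1 0-9 | P4 9-18 | P2 18-25 | P3 25-34 |
Completion: P1=9  P2=25  P3=34  P4=18
Turnaround (C−A): P1=9  P2=24  P3=29  P4=13
Waiting times: P1=0, P2=17, P3=20, P4=4
Average waiting = (0+17+20+4) / 4 = 41/4 = 10.25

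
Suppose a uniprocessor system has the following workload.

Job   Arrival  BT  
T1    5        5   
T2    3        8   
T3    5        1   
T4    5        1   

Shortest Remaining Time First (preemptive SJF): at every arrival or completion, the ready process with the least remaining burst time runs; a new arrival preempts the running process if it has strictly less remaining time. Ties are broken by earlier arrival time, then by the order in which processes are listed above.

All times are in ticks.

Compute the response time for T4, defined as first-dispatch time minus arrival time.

Gantt: | idle 0-3 | T2 3-5 | T3 5-6 | T4 6-7 | T1 7-12 | T2 12-18 |
Completion: T1=12  T2=18  T3=6  T4=7
Turnaround (C−A): T1=7  T2=15  T3=1  T4=2
Response(T4) = first start − arrival = 6 − 5 = 1

1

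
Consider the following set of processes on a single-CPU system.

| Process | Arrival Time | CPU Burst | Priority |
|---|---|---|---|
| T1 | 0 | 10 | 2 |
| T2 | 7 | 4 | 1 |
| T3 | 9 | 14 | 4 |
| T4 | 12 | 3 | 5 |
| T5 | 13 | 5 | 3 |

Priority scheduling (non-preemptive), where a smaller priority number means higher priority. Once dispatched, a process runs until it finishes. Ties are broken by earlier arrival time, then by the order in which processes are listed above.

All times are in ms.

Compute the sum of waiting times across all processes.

35

Gantt: | T1 0-10 | T2 10-14 | T5 14-19 | T3 19-33 | T4 33-36 |
Completion: T1=10  T2=14  T3=33  T4=36  T5=19
Waiting = turnaround − burst: T1=0, T2=3, T3=10, T4=21, T5=1
Total waiting = 0 + 3 + 10 + 21 + 1 = 35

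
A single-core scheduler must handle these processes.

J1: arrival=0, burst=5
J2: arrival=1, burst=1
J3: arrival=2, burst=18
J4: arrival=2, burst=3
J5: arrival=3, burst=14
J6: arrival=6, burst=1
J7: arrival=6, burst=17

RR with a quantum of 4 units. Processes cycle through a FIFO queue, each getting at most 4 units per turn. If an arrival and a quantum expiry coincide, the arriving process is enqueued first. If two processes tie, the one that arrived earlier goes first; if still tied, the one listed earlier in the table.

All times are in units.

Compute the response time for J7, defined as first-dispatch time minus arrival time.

12

Timeline: | J1 0-4 | J2 4-5 | J3 5-9 | J4 9-12 | J5 12-16 | J1 16-17 | J6 17-18 | J7 18-22 | J3 22-26 | J5 26-30 | J7 30-34 | J3 34-38 | J5 38-42 | J7 42-46 | J3 46-50 | J5 50-52 | J7 52-56 | J3 56-58 | J7 58-59 |
Completion: J1=17  J2=5  J3=58  J4=12  J5=52  J6=18  J7=59
Response(J7) = first start − arrival = 18 − 6 = 12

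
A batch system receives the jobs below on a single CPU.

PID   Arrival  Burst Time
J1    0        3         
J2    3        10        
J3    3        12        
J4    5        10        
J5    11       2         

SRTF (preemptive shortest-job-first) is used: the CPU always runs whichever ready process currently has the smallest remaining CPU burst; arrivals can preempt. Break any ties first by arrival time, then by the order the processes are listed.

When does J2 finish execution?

13

Gantt: | J1 0-3 | J2 3-13 | J5 13-15 | J4 15-25 | J3 25-37 |
Completion: J1=3  J2=13  J3=37  J4=25  J5=15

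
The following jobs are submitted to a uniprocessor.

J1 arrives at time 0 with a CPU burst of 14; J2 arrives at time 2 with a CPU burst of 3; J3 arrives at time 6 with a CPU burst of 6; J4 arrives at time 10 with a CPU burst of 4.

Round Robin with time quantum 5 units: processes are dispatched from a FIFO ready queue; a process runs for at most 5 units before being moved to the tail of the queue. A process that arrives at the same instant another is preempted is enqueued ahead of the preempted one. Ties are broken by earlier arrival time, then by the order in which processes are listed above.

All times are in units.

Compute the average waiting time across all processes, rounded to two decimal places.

Gantt: | J1 0-5 | J2 5-8 | J1 8-13 | J3 13-18 | J4 18-22 | J1 22-26 | J3 26-27 |
Completion: J1=26  J2=8  J3=27  J4=22
Waiting times: J1=12, J2=3, J3=15, J4=8
Average waiting = (12+3+15+8) / 4 = 38/4 = 9.50

9.50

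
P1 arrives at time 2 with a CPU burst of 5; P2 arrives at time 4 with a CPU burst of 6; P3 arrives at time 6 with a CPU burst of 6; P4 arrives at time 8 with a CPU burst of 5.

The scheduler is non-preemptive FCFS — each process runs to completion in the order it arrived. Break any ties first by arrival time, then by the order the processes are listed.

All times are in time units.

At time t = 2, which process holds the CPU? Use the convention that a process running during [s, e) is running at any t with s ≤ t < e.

P1

Schedule: | idle 0-2 | P1 2-7 | P2 7-13 | P3 13-19 | P4 19-24 |
Completion: P1=7  P2=13  P3=19  P4=24
Turnaround (C−A): P1=5  P2=9  P3=13  P4=16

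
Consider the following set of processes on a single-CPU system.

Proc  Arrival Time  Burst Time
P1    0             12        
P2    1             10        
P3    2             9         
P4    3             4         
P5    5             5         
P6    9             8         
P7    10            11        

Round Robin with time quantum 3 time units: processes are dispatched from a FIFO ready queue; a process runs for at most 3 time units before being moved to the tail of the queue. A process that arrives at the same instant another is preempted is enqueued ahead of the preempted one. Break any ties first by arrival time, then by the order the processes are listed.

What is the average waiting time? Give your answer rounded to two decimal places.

Schedule: | P1 0-3 | P2 3-6 | P3 6-9 | P4 9-12 | P1 12-15 | P5 15-18 | P2 18-21 | P6 21-24 | P3 24-27 | P7 27-30 | P4 30-31 | P1 31-34 | P5 34-36 | P2 36-39 | P6 39-42 | P3 42-45 | P7 45-48 | P1 48-51 | P2 51-52 | P6 52-54 | P7 54-59 |
Completion: P1=51  P2=52  P3=45  P4=31  P5=36  P6=54  P7=59
Turnaround (C−A): P1=51  P2=51  P3=43  P4=28  P5=31  P6=45  P7=49
Waiting times: P1=39, P2=41, P3=34, P4=24, P5=26, P6=37, P7=38
Average waiting = (39+41+34+24+26+37+38) / 7 = 239/7 = 34.14

34.14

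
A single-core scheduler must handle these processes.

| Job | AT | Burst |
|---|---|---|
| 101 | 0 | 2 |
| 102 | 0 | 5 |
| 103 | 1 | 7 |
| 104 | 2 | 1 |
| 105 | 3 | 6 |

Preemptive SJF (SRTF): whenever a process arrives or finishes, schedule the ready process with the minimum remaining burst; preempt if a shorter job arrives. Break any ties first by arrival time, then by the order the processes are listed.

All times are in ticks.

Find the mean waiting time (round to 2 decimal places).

4.20

Gantt: | 101 0-2 | 104 2-3 | 102 3-8 | 105 8-14 | 103 14-21 |
Completion: 101=2  102=8  103=21  104=3  105=14
Waiting times: 101=0, 102=3, 103=13, 104=0, 105=5
Average waiting = (0+3+13+0+5) / 5 = 21/5 = 4.20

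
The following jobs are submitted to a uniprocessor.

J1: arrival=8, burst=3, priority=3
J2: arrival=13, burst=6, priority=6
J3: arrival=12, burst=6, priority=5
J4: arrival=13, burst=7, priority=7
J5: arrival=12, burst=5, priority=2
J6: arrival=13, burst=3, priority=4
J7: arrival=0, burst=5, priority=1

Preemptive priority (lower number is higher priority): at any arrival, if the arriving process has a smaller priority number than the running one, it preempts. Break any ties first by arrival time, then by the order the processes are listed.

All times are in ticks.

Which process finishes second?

Timeline: | J7 0-5 | idle 5-8 | J1 8-11 | idle 11-12 | J5 12-17 | J6 17-20 | J3 20-26 | J2 26-32 | J4 32-39 |
Completion: J1=11  J2=32  J3=26  J4=39  J5=17  J6=20  J7=5
Turnaround (C−A): J1=3  J2=19  J3=14  J4=26  J5=5  J6=7  J7=5
Finish order: J7 → J1 → J5 → J6 → J3 → J2 → J4

J1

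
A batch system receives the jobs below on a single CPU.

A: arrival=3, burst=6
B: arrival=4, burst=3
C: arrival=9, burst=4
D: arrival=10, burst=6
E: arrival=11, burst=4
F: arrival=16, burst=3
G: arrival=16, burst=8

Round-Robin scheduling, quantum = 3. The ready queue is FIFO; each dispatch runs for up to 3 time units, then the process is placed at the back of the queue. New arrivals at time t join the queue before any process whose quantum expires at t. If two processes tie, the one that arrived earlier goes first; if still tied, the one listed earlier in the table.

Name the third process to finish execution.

Gantt: | idle 0-3 | A 3-6 | B 6-9 | A 9-12 | C 12-15 | D 15-18 | E 18-21 | C 21-22 | F 22-25 | G 25-28 | D 28-31 | E 31-32 | G 32-37 |
Completion: A=12  B=9  C=22  D=31  E=32  F=25  G=37
Turnaround (C−A): A=9  B=5  C=13  D=21  E=21  F=9  G=21
Finish order: B → A → C → F → D → E → G

C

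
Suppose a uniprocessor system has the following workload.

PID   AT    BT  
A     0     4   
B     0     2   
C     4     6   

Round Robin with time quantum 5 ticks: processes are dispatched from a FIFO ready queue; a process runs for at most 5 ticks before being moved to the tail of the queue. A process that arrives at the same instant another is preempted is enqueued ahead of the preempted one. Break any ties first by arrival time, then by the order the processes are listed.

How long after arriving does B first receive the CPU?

Gantt: | A 0-4 | B 4-6 | C 6-12 |
Completion: A=4  B=6  C=12
Response(B) = first start − arrival = 4 − 0 = 4

4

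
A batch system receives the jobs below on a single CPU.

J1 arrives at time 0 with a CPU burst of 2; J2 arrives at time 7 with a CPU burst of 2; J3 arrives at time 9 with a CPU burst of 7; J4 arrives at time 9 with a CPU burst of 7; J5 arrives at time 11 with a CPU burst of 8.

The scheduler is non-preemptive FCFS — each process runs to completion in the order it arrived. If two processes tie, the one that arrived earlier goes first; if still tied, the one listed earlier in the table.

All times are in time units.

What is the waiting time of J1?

Schedule: | J1 0-2 | idle 2-7 | J2 7-9 | J3 9-16 | J4 16-23 | J5 23-31 |
Completion: J1=2  J2=9  J3=16  J4=23  J5=31
Waiting(J1) = turnaround − burst = 2 − 2 = 0

0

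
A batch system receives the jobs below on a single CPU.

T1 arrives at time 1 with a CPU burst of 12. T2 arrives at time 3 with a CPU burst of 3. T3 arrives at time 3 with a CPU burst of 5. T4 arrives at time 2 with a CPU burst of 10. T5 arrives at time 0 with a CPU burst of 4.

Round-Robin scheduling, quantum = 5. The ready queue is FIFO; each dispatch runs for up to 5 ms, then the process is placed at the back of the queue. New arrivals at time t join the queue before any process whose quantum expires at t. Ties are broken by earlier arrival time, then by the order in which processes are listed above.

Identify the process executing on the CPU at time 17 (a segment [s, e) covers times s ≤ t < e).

Timeline: | T5 0-4 | T1 4-9 | T4 9-14 | T2 14-17 | T3 17-22 | T1 22-27 | T4 27-32 | T1 32-34 |
Completion: T1=34  T2=17  T3=22  T4=32  T5=4
Turnaround (C−A): T1=33  T2=14  T3=19  T4=30  T5=4

T3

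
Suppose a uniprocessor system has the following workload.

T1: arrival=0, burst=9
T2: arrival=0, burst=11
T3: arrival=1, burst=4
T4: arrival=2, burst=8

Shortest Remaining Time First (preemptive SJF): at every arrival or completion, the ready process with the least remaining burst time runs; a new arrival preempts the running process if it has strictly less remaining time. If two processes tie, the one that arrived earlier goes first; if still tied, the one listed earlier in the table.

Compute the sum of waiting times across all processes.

36

Schedule: | T1 0-1 | T3 1-5 | T1 5-13 | T4 13-21 | T2 21-32 |
Completion: T1=13  T2=32  T3=5  T4=21
Waiting = turnaround − burst: T1=4, T2=21, T3=0, T4=11
Total waiting = 4 + 21 + 0 + 11 = 36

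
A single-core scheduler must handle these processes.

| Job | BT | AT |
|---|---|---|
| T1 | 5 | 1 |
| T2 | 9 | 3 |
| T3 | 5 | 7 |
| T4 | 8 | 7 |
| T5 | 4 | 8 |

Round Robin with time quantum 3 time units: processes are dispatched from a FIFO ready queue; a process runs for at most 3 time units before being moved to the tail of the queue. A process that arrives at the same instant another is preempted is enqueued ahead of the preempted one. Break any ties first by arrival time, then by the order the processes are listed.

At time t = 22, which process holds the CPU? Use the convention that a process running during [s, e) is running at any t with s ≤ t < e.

T3

Gantt: | idle 0-1 | T1 1-4 | T2 4-7 | T1 7-9 | T3 9-12 | T4 12-15 | T2 15-18 | T5 18-21 | T3 21-23 | T4 23-26 | T2 26-29 | T5 29-30 | T4 30-32 |
Completion: T1=9  T2=29  T3=23  T4=32  T5=30
Turnaround (C−A): T1=8  T2=26  T3=16  T4=25  T5=22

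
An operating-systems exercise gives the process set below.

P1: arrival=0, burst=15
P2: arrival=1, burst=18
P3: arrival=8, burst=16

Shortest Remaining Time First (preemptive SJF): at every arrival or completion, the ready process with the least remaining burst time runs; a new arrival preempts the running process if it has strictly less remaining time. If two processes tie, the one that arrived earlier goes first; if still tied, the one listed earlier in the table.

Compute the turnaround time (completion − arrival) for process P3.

Schedule: | P1 0-15 | P3 15-31 | P2 31-49 |
Completion: P1=15  P2=49  P3=31
Turnaround(P3) = completion − arrival = 31 − 8 = 23

23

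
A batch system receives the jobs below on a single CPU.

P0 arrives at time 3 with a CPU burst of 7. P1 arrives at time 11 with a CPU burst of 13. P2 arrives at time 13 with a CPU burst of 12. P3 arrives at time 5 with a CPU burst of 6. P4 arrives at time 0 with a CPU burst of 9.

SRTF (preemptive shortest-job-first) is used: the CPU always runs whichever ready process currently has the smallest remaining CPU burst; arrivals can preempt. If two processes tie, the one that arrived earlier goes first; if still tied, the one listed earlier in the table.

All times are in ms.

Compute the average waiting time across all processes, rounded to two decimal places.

Gantt: | P4 0-9 | P3 9-15 | P0 15-22 | P2 22-34 | P1 34-47 |
Completion: P0=22  P1=47  P2=34  P3=15  P4=9
Turnaround (C−A): P0=19  P1=36  P2=21  P3=10  P4=9
Waiting times: P0=12, P1=23, P2=9, P3=4, P4=0
Average waiting = (12+23+9+4+0) / 5 = 48/5 = 9.60

9.60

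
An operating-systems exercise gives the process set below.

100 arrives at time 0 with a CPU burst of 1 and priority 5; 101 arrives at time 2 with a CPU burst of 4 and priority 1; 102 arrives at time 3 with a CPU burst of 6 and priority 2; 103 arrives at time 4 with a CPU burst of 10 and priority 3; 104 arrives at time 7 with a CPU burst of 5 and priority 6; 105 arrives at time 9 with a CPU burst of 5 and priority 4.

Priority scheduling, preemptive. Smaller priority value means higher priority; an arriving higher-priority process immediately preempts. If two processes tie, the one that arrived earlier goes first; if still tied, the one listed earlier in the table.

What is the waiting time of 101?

0

Schedule: | 100 0-1 | idle 1-2 | 101 2-6 | 102 6-12 | 103 12-22 | 105 22-27 | 104 27-32 |
Completion: 100=1  101=6  102=12  103=22  104=32  105=27
Waiting(101) = turnaround − burst = 4 − 4 = 0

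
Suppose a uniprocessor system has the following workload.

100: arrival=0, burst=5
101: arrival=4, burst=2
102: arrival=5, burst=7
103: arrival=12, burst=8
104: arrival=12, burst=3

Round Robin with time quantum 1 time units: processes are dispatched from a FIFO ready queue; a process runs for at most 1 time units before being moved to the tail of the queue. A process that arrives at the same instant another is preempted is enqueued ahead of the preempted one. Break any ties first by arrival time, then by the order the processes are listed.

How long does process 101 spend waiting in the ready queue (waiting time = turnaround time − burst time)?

2

Timeline: | 100 0-4 | 101 4-5 | 100 5-6 | 102 6-7 | 101 7-8 | 102 8-12 | 103 12-13 | 104 13-14 | 102 14-15 | 103 15-16 | 104 16-17 | 102 17-18 | 103 18-19 | 104 19-20 | 103 20-25 |
Completion: 100=6  101=8  102=18  103=25  104=20
Turnaround (C−A): 100=6  101=4  102=13  103=13  104=8
Waiting(101) = turnaround − burst = 4 − 2 = 2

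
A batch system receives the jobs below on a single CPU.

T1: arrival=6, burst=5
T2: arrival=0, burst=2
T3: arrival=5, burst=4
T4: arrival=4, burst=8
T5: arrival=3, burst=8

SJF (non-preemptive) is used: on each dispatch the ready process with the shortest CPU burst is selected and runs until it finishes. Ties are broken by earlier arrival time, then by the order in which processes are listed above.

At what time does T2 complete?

2

Schedule: | T2 0-2 | idle 2-3 | T5 3-11 | T3 11-15 | T1 15-20 | T4 20-28 |
Completion: T1=20  T2=2  T3=15  T4=28  T5=11
Turnaround (C−A): T1=14  T2=2  T3=10  T4=24  T5=8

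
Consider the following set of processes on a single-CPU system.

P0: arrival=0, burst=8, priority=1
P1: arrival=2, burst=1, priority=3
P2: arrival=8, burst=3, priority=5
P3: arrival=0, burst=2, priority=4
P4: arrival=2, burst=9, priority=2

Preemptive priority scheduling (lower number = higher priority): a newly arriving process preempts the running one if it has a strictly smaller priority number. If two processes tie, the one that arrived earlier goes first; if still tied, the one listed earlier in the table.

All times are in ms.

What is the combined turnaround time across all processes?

Timeline: | P0 0-8 | P4 8-17 | P1 17-18 | P3 18-20 | P2 20-23 |
Completion: P0=8  P1=18  P2=23  P3=20  P4=17
Turnaround = completion − arrival: P0=8, P1=16, P2=15, P3=20, P4=15
Total turnaround = 8 + 16 + 15 + 20 + 15 = 74

74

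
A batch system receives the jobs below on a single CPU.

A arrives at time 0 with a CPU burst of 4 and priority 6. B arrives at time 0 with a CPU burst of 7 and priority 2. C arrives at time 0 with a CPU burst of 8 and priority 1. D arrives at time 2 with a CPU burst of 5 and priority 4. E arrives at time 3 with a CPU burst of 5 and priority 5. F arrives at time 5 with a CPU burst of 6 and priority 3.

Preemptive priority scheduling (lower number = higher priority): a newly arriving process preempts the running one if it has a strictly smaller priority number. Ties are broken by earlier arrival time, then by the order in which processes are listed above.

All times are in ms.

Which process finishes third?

F

Timeline: | C 0-8 | B 8-15 | F 15-21 | D 21-26 | E 26-31 | A 31-35 |
Completion: A=35  B=15  C=8  D=26  E=31  F=21
Turnaround (C−A): A=35  B=15  C=8  D=24  E=28  F=16
Finish order: C → B → F → D → E → A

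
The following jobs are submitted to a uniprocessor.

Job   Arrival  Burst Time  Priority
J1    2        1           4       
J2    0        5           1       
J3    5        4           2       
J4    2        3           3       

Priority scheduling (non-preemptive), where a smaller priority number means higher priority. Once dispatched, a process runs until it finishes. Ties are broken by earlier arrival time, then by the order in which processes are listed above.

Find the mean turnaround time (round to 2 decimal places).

Gantt: | J2 0-5 | J3 5-9 | J4 9-12 | J1 12-13 |
Completion: J1=13  J2=5  J3=9  J4=12
Turnaround times: J1=11, J2=5, J3=4, J4=10
Average turnaround = (11+5+4+10) / 4 = 30/4 = 7.50

7.50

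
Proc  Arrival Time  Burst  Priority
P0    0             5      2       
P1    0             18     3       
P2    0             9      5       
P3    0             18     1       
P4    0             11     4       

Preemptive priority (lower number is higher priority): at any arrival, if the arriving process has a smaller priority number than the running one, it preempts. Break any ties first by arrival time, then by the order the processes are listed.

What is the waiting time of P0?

Timeline: | P3 0-18 | P0 18-23 | P1 23-41 | P4 41-52 | P2 52-61 |
Completion: P0=23  P1=41  P2=61  P3=18  P4=52
Turnaround (C−A): P0=23  P1=41  P2=61  P3=18  P4=52
Waiting(P0) = turnaround − burst = 23 − 5 = 18

18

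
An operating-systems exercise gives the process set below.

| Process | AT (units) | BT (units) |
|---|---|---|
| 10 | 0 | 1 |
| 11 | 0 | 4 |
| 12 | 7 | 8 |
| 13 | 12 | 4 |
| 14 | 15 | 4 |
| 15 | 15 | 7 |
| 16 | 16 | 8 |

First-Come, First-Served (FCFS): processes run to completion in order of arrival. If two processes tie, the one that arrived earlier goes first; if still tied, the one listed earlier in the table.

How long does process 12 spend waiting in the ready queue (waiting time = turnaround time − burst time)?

0

Schedule: | 10 0-1 | 11 1-5 | idle 5-7 | 12 7-15 | 13 15-19 | 14 19-23 | 15 23-30 | 16 30-38 |
Completion: 10=1  11=5  12=15  13=19  14=23  15=30  16=38
Turnaround (C−A): 10=1  11=5  12=8  13=7  14=8  15=15  16=22
Waiting(12) = turnaround − burst = 8 − 8 = 0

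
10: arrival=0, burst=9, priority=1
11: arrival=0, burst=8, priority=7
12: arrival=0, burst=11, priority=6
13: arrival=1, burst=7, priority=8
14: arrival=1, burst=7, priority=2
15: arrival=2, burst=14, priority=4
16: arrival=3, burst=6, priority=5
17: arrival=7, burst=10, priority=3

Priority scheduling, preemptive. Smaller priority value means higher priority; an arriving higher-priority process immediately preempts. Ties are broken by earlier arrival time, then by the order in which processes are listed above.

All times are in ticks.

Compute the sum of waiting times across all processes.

245

Timeline: | 10 0-9 | 14 9-16 | 17 16-26 | 15 26-40 | 16 40-46 | 12 46-57 | 11 57-65 | 13 65-72 |
Completion: 10=9  11=65  12=57  13=72  14=16  15=40  16=46  17=26
Waiting = turnaround − burst: 10=0, 11=57, 12=46, 13=64, 14=8, 15=24, 16=37, 17=9
Total waiting = 0 + 57 + 46 + 64 + 8 + 24 + 37 + 9 = 245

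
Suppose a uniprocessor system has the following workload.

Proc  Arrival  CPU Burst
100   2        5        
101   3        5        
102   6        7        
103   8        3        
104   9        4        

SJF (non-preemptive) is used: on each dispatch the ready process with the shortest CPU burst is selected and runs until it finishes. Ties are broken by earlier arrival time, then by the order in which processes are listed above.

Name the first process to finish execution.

Timeline: | idle 0-2 | 100 2-7 | 101 7-12 | 103 12-15 | 104 15-19 | 102 19-26 |
Completion: 100=7  101=12  102=26  103=15  104=19
Turnaround (C−A): 100=5  101=9  102=20  103=7  104=10
Finish order: 100 → 101 → 103 → 104 → 102

100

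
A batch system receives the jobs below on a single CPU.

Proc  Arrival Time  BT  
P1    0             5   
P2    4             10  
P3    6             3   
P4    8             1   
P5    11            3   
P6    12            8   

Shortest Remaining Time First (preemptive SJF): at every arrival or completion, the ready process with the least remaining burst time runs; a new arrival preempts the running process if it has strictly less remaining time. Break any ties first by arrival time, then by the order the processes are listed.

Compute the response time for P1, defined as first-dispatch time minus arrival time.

0

Schedule: | P1 0-5 | P2 5-6 | P3 6-9 | P4 9-10 | P2 10-11 | P5 11-14 | P2 14-22 | P6 22-30 |
Completion: P1=5  P2=22  P3=9  P4=10  P5=14  P6=30
Turnaround (C−A): P1=5  P2=18  P3=3  P4=2  P5=3  P6=18
Response(P1) = first start − arrival = 0 − 0 = 0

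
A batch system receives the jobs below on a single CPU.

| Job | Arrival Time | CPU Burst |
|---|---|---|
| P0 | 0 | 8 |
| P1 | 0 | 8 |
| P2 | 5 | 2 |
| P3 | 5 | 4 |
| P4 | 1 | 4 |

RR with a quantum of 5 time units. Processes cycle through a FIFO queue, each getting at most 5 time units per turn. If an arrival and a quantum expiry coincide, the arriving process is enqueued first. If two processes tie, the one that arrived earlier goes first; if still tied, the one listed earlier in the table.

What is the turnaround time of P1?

Gantt: | P0 0-5 | P1 5-10 | P4 10-14 | P2 14-16 | P3 16-20 | P0 20-23 | P1 23-26 |
Completion: P0=23  P1=26  P2=16  P3=20  P4=14
Turnaround (C−A): P0=23  P1=26  P2=11  P3=15  P4=13
Turnaround(P1) = completion − arrival = 26 − 0 = 26

26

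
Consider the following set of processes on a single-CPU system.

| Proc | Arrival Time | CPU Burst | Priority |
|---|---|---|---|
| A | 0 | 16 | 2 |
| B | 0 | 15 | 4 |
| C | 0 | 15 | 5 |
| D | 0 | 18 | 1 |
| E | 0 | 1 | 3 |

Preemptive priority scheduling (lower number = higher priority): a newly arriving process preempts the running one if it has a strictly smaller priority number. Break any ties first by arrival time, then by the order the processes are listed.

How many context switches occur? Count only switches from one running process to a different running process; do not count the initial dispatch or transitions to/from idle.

Gantt: | D 0-18 | A 18-34 | E 34-35 | B 35-50 | C 50-65 |
Completion: A=34  B=50  C=65  D=18  E=35
Turnaround (C−A): A=34  B=50  C=65  D=18  E=35

4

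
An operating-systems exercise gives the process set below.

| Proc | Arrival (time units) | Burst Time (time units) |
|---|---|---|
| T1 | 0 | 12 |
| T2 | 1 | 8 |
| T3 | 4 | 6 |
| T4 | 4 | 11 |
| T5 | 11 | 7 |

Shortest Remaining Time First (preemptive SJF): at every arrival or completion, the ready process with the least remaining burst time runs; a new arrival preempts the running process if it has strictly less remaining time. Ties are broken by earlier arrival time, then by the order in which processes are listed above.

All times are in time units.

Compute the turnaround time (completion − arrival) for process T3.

11

Timeline: | T1 0-1 | T2 1-9 | T3 9-15 | T5 15-22 | T1 22-33 | T4 33-44 |
Completion: T1=33  T2=9  T3=15  T4=44  T5=22
Turnaround(T3) = completion − arrival = 15 − 4 = 11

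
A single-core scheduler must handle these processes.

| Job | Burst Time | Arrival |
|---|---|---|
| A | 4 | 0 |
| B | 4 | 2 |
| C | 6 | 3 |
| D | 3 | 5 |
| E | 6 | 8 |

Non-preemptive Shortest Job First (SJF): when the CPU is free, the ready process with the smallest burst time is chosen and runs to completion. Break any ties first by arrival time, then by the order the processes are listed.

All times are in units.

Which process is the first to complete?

Timeline: | A 0-4 | B 4-8 | D 8-11 | C 11-17 | E 17-23 |
Completion: A=4  B=8  C=17  D=11  E=23
Turnaround (C−A): A=4  B=6  C=14  D=6  E=15
Finish order: A → B → D → C → E

A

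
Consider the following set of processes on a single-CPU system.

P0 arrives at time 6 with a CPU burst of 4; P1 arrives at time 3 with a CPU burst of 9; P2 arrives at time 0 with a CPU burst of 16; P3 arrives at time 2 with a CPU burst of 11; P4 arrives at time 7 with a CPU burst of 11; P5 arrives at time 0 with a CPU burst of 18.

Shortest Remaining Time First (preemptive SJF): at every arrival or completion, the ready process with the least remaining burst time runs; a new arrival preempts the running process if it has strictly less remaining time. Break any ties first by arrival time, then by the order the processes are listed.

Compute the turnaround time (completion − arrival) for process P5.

69

Schedule: | P2 0-2 | P3 2-3 | P1 3-6 | P0 6-10 | P1 10-16 | P3 16-26 | P4 26-37 | P2 37-51 | P5 51-69 |
Completion: P0=10  P1=16  P2=51  P3=26  P4=37  P5=69
Turnaround (C−A): P0=4  P1=13  P2=51  P3=24  P4=30  P5=69
Turnaround(P5) = completion − arrival = 69 − 0 = 69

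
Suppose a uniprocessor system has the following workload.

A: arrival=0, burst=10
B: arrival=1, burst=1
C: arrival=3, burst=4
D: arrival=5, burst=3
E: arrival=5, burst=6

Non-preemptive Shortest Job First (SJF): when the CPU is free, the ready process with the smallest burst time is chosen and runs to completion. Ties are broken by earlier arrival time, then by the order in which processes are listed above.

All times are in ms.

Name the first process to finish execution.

Gantt: | A 0-10 | B 10-11 | D 11-14 | C 14-18 | E 18-24 |
Completion: A=10  B=11  C=18  D=14  E=24
Turnaround (C−A): A=10  B=10  C=15  D=9  E=19
Finish order: A → B → D → C → E

A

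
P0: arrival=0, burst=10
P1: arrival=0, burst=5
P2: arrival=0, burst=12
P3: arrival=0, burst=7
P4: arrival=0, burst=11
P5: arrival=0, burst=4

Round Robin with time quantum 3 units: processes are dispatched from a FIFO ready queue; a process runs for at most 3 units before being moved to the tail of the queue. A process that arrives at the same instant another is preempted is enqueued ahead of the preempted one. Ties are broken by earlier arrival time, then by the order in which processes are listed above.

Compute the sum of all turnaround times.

236

Timeline: | P0 0-3 | P1 3-6 | P2 6-9 | P3 9-12 | P4 12-15 | P5 15-18 | P0 18-21 | P1 21-23 | P2 23-26 | P3 26-29 | P4 29-32 | P5 32-33 | P0 33-36 | P2 36-39 | P3 39-40 | P4 40-43 | P0 43-44 | P2 44-47 | P4 47-49 |
Completion: P0=44  P1=23  P2=47  P3=40  P4=49  P5=33
Turnaround = completion − arrival: P0=44, P1=23, P2=47, P3=40, P4=49, P5=33
Total turnaround = 44 + 23 + 47 + 40 + 49 + 33 = 236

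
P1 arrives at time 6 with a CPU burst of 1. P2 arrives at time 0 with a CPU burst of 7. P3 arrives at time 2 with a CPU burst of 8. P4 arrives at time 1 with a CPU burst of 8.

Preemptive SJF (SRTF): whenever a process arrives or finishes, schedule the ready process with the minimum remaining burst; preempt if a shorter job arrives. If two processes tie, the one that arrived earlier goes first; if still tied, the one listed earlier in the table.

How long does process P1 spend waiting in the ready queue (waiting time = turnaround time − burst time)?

Schedule: | P2 0-7 | P1 7-8 | P4 8-16 | P3 16-24 |
Completion: P1=8  P2=7  P3=24  P4=16
Turnaround (C−A): P1=2  P2=7  P3=22  P4=15
Waiting(P1) = turnaround − burst = 2 − 1 = 1

1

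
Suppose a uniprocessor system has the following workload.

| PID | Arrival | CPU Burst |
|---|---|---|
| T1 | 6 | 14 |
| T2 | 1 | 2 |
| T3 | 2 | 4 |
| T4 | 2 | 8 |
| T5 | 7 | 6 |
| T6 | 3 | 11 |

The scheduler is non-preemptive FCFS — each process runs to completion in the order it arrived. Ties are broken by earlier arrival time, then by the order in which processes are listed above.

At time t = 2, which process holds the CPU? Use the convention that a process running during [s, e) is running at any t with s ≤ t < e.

Gantt: | idle 0-1 | T2 1-3 | T3 3-7 | T4 7-15 | T6 15-26 | T1 26-40 | T5 40-46 |
Completion: T1=40  T2=3  T3=7  T4=15  T5=46  T6=26
Turnaround (C−A): T1=34  T2=2  T3=5  T4=13  T5=39  T6=23

T2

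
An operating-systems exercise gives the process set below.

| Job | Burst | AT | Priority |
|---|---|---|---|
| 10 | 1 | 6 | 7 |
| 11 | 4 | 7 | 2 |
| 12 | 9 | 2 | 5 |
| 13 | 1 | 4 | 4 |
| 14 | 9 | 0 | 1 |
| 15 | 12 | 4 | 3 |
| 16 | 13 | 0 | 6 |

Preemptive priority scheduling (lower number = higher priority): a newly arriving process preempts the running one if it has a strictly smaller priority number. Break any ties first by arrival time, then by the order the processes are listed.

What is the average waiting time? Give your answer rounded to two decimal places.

Schedule: | 14 0-9 | 11 9-13 | 15 13-25 | 13 25-26 | 12 26-35 | 16 35-48 | 10 48-49 |
Completion: 10=49  11=13  12=35  13=26  14=9  15=25  16=48
Turnaround (C−A): 10=43  11=6  12=33  13=22  14=9  15=21  16=48
Waiting times: 10=42, 11=2, 12=24, 13=21, 14=0, 15=9, 16=35
Average waiting = (42+2+24+21+0+9+35) / 7 = 133/7 = 19.00

19.00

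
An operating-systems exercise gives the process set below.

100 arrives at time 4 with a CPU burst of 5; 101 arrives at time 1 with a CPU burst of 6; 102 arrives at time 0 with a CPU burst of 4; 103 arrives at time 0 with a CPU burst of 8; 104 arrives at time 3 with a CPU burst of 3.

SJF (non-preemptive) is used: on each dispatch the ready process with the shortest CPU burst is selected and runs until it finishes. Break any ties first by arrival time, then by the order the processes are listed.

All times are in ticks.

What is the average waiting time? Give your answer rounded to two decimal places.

Gantt: | 102 0-4 | 104 4-7 | 100 7-12 | 101 12-18 | 103 18-26 |
Completion: 100=12  101=18  102=4  103=26  104=7
Turnaround (C−A): 100=8  101=17  102=4  103=26  104=4
Waiting times: 100=3, 101=11, 102=0, 103=18, 104=1
Average waiting = (3+11+0+18+1) / 5 = 33/5 = 6.60

6.60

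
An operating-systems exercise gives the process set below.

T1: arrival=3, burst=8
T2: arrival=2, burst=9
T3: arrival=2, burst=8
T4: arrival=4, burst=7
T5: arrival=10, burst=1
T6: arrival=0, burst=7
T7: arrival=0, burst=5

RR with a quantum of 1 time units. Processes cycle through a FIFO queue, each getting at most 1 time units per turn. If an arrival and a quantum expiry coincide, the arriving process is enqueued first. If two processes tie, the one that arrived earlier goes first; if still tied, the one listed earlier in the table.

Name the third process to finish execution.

T6

Schedule: | T6 0-1 | T7 1-2 | T6 2-3 | T2 3-4 | T3 4-5 | T7 5-6 | T1 6-7 | T6 7-8 | T4 8-9 | T2 9-10 | T3 10-11 | T7 11-12 | T1 12-13 | T6 13-14 | T4 14-15 | T5 15-16 | T2 16-17 | T3 17-18 | T7 18-19 | T1 19-20 | T6 20-21 | T4 21-22 | T2 22-23 | T3 23-24 | T7 24-25 | T1 25-26 | T6 26-27 | T4 27-28 | T2 28-29 | T3 29-30 | T1 30-31 | T6 31-32 | T4 32-33 | T2 33-34 | T3 34-35 | T1 35-36 | T4 36-37 | T2 37-38 | T3 38-39 | T1 39-40 | T4 40-41 | T2 41-42 | T3 42-43 | T1 43-44 | T2 44-45 |
Completion: T1=44  T2=45  T3=43  T4=41  T5=16  T6=32  T7=25
Finish order: T5 → T7 → T6 → T4 → T3 → T1 → T2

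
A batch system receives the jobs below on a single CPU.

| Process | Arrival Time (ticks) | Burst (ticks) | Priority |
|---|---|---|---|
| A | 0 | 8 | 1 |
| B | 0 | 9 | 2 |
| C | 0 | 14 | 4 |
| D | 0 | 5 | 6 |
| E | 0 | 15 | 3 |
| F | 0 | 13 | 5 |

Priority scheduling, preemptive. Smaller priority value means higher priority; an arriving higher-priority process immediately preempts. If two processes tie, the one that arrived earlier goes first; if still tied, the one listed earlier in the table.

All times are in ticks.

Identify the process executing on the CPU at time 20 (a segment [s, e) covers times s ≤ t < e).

E

Gantt: | A 0-8 | B 8-17 | E 17-32 | C 32-46 | F 46-59 | D 59-64 |
Completion: A=8  B=17  C=46  D=64  E=32  F=59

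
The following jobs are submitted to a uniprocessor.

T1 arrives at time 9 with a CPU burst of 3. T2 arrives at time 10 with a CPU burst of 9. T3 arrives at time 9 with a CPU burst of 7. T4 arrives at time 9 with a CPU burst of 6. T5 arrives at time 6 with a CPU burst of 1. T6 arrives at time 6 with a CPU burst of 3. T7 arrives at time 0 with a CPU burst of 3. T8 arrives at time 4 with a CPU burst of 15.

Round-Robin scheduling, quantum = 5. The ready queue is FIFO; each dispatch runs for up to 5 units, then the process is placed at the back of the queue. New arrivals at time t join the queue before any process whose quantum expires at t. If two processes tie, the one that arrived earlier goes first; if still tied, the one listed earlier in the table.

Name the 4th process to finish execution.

T1

Gantt: | T7 0-3 | idle 3-4 | T8 4-9 | T5 9-10 | T6 10-13 | T1 13-16 | T3 16-21 | T4 21-26 | T8 26-31 | T2 31-36 | T3 36-38 | T4 38-39 | T8 39-44 | T2 44-48 |
Completion: T1=16  T2=48  T3=38  T4=39  T5=10  T6=13  T7=3  T8=44
Turnaround (C−A): T1=7  T2=38  T3=29  T4=30  T5=4  T6=7  T7=3  T8=40
Finish order: T7 → T5 → T6 → T1 → T3 → T4 → T8 → T2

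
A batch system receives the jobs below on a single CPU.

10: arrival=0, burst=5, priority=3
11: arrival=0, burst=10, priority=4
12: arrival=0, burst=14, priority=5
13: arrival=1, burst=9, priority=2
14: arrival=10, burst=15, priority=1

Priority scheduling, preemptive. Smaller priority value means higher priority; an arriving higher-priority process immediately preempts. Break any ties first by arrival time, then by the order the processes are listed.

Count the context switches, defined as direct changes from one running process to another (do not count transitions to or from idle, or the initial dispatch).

Schedule: | 10 0-1 | 13 1-10 | 14 10-25 | 10 25-29 | 11 29-39 | 12 39-53 |
Completion: 10=29  11=39  12=53  13=10  14=25
Turnaround (C−A): 10=29  11=39  12=53  13=9  14=15

5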